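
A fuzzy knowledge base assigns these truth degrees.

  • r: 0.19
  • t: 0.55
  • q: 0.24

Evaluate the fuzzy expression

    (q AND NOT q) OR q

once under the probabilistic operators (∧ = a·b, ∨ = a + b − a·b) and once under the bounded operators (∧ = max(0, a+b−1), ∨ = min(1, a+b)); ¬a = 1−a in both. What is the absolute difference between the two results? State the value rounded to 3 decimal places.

Under probabilistic:
  NOT q = 1 − 0.2400 = 0.7600
  q AND NOT q = a·b on (0.2400, 0.7600) = 0.1824
  (q AND NOT q) OR q = a + b − a·b on (0.1824, 0.2400) = 0.3786
  → value = 0.3786
Under bounded:
  NOT q = 1 − 0.24 = 0.76
  q AND NOT q = max(0, a+b−1) on (0.24, 0.76) = 0.00
  (q AND NOT q) OR q = min(1, a+b) on (0.00, 0.24) = 0.24
  → value = 0.2400
|0.3786 − 0.2400| = 0.139

0.139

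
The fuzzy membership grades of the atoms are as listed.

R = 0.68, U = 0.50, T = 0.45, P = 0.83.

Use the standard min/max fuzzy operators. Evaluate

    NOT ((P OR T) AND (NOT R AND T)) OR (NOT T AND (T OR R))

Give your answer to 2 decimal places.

P OR T = max(a, b) on (0.83, 0.45) = 0.83
NOT R = 1 − 0.68 = 0.32
NOT R AND T = min(a, b) on (0.32, 0.45) = 0.32
(P OR T) AND (NOT R AND T) = min(a, b) on (0.83, 0.32) = 0.32
NOT ((P OR T) AND (NOT R AND T)) = 1 − 0.32 = 0.68
NOT T = 1 − 0.45 = 0.55
T OR R = max(a, b) on (0.45, 0.68) = 0.68
NOT T AND (T OR R) = min(a, b) on (0.55, 0.68) = 0.55
NOT ((P OR T) AND (NOT R AND T)) OR (NOT T AND (T OR R)) = max(a, b) on (0.68, 0.55) = 0.68

0.68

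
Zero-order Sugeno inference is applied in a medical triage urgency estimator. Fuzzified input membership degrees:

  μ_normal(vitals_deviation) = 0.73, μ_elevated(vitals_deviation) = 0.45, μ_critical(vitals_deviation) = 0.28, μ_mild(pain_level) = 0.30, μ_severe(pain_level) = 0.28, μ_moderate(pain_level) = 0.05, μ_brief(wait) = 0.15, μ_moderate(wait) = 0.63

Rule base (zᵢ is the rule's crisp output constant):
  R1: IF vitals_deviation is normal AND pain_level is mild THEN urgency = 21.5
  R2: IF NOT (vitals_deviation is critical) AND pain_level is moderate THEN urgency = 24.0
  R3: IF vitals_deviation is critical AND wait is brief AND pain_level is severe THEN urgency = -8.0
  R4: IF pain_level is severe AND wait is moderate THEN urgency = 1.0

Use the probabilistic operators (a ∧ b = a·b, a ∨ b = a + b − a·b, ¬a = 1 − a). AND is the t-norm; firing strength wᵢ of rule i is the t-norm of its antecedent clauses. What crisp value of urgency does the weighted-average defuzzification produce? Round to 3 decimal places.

R1 (z=21.5): normal=0.73, mild=0.30; AND[a·b] → w = 0.2190
R2 (z=24.0): ¬critical=1−0.28=0.72, moderate=0.05; AND[a·b] → w = 0.0360
R3 (z=-8.0): critical=0.28, brief=0.15, severe=0.28; AND[a·b] → w = 0.0118
R4 (z=1.0): severe=0.28, moderate=0.63; AND[a·b] → w = 0.1764
Weighted average = (0.2190·21.5 + 0.0360·24.0 + 0.0118·-8.0 + 0.1764·1.0) / (0.2190 + 0.0360 + 0.0118 + 0.1764)
  = 5.6548 / 0.4432 = 12.760

12.760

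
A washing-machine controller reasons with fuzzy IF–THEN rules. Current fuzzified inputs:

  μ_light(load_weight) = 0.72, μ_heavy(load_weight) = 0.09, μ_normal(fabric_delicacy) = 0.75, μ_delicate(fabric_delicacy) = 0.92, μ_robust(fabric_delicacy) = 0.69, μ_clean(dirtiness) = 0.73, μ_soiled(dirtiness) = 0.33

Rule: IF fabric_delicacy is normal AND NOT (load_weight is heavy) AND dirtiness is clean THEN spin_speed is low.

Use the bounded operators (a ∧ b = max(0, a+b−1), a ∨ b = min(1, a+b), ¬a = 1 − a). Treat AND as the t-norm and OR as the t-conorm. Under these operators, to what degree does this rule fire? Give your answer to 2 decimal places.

firing strength: normal=0.75, ¬heavy=1−0.09=0.91, clean=0.73; AND[max(0, a+b−1)] → w = 0.39

0.39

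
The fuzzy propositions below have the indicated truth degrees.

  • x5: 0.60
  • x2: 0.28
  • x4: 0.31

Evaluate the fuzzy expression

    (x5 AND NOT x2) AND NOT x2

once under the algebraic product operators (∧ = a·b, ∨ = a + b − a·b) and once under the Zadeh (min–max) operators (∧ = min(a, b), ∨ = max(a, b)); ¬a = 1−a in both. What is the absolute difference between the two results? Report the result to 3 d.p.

0.289

Under algebraic product:
  NOT x2 = 1 − 0.2800 = 0.7200
  x5 AND NOT x2 = a·b on (0.6000, 0.7200) = 0.4320
  NOT x2 = 1 − 0.2800 = 0.7200
  (x5 AND NOT x2) AND NOT x2 = a·b on (0.4320, 0.7200) = 0.3110
  → value = 0.3110
Under Zadeh (min–max):
  NOT x2 = 1 − 0.28 = 0.72
  x5 AND NOT x2 = min(a, b) on (0.60, 0.72) = 0.60
  NOT x2 = 1 − 0.28 = 0.72
  (x5 AND NOT x2) AND NOT x2 = min(a, b) on (0.60, 0.72) = 0.60
  → value = 0.6000
|0.3110 − 0.6000| = 0.289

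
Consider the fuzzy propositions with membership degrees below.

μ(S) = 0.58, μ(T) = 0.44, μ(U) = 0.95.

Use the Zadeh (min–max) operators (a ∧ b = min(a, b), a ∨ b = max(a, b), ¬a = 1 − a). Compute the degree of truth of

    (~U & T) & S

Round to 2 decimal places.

~U = 1 − 0.95 = 0.05
~U & T = min(a, b) on (0.05, 0.44) = 0.05
(~U & T) & S = min(a, b) on (0.05, 0.58) = 0.05

0.05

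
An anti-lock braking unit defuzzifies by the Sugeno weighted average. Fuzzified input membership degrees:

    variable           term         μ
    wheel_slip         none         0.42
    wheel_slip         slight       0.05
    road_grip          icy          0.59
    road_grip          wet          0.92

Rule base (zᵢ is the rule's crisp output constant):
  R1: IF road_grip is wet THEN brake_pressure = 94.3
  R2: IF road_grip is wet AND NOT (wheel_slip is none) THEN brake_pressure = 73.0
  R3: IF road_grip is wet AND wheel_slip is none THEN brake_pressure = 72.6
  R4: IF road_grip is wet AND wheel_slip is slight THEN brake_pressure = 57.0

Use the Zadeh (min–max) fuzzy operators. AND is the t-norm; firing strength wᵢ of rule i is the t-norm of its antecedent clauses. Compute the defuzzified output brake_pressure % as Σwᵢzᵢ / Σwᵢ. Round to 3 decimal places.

82.456

R1 (z=94.3): wet=0.92 → w = 0.92
R2 (z=73.0): wet=0.92, ¬none=1−0.42=0.58; AND[min(a, b)] → w = 0.58
R3 (z=72.6): wet=0.92, none=0.42; AND[min(a, b)] → w = 0.42
R4 (z=57.0): wet=0.92, slight=0.05; AND[min(a, b)] → w = 0.05
Weighted average = (0.92·94.3 + 0.58·73.0 + 0.42·72.6 + 0.05·57.0) / (0.92 + 0.58 + 0.42 + 0.05)
  = 162.4380 / 1.9700 = 82.456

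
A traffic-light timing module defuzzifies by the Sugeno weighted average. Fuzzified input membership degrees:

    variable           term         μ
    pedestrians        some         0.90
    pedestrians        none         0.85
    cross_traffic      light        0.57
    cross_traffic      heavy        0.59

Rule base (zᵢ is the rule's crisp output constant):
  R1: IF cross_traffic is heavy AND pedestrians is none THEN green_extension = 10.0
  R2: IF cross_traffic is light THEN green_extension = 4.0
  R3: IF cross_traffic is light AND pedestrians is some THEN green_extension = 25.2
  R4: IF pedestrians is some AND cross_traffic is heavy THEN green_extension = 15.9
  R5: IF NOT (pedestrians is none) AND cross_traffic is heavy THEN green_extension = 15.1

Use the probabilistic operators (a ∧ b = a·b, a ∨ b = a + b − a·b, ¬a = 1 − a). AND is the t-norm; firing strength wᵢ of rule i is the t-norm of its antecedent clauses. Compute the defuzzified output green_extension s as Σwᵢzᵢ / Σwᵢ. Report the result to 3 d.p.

13.612

R1 (z=10.0): heavy=0.59, none=0.85; AND[a·b] → w = 0.5015
R2 (z=4.0): light=0.57 → w = 0.5700
R3 (z=25.2): light=0.57, some=0.90; AND[a·b] → w = 0.5130
R4 (z=15.9): some=0.90, heavy=0.59; AND[a·b] → w = 0.5310
R5 (z=15.1): ¬none=1−0.85=0.15, heavy=0.59; AND[a·b] → w = 0.0885
Weighted average = (0.5015·10.0 + 0.5700·4.0 + 0.5130·25.2 + 0.5310·15.9 + 0.0885·15.1) / (0.5015 + 0.5700 + 0.5130 + 0.5310 + 0.0885)
  = 30.0019 / 2.2040 = 13.612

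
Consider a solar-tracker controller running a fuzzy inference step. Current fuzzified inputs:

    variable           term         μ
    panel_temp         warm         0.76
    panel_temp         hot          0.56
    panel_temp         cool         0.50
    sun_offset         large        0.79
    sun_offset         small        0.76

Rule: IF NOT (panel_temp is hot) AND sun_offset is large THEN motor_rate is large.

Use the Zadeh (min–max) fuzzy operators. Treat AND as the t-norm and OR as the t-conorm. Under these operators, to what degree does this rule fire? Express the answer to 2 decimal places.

firing strength: ¬hot=1−0.56=0.44, large=0.79; AND[min(a, b)] → w = 0.44

0.44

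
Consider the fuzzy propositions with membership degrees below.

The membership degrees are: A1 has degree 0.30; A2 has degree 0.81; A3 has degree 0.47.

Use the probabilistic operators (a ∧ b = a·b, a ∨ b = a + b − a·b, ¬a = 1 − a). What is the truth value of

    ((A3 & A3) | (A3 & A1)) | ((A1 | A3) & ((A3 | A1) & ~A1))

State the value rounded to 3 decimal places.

A3 & A3 = a·b on (0.4700, 0.4700) = 0.2209
A3 & A1 = a·b on (0.4700, 0.3000) = 0.1410
(A3 & A3) | (A3 & A1) = a + b − a·b on (0.2209, 0.1410) = 0.3308
A1 | A3 = a + b − a·b on (0.3000, 0.4700) = 0.6290
A3 | A1 = a + b − a·b on (0.4700, 0.3000) = 0.6290
~A1 = 1 − 0.3000 = 0.7000
(A3 | A1) & ~A1 = a·b on (0.6290, 0.7000) = 0.4403
(A1 | A3) & ((A3 | A1) & ~A1) = a·b on (0.6290, 0.4403) = 0.2769
((A3 & A3) | (A3 & A1)) | ((A1 | A3) & ((A3 | A1) & ~A1)) = a + b − a·b on (0.3308, 0.2769) = 0.5161

0.516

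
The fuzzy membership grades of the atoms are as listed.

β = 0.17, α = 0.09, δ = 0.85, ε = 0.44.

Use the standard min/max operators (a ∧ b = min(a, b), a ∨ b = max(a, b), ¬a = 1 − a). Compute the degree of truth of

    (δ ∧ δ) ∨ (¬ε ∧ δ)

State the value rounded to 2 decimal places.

0.85

δ ∧ δ = min(a, b) on (0.85, 0.85) = 0.85
¬ε = 1 − 0.44 = 0.56
¬ε ∧ δ = min(a, b) on (0.56, 0.85) = 0.56
(δ ∧ δ) ∨ (¬ε ∧ δ) = max(a, b) on (0.85, 0.56) = 0.85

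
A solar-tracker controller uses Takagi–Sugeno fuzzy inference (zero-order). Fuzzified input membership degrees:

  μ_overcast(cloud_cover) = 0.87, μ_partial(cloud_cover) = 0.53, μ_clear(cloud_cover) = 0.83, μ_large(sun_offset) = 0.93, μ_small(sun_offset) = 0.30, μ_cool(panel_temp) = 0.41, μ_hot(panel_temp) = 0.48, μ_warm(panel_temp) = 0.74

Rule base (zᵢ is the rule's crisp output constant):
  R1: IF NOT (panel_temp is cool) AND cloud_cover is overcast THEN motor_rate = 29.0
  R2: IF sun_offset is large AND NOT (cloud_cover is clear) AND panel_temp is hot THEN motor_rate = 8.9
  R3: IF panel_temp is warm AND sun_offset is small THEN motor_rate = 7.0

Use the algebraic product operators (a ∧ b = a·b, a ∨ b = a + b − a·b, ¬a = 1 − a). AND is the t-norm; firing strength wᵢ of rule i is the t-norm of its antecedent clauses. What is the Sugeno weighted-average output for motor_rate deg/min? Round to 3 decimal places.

R1 (z=29.0): ¬cool=1−0.41=0.59, overcast=0.87; AND[a·b] → w = 0.5133
R2 (z=8.9): large=0.93, ¬clear=1−0.83=0.17, hot=0.48; AND[a·b] → w = 0.0759
R3 (z=7.0): warm=0.74, small=0.30; AND[a·b] → w = 0.2220
Weighted average = (0.5133·29.0 + 0.0759·8.9 + 0.2220·7.0) / (0.5133 + 0.0759 + 0.2220)
  = 17.1151 / 0.8112 = 21.099

21.099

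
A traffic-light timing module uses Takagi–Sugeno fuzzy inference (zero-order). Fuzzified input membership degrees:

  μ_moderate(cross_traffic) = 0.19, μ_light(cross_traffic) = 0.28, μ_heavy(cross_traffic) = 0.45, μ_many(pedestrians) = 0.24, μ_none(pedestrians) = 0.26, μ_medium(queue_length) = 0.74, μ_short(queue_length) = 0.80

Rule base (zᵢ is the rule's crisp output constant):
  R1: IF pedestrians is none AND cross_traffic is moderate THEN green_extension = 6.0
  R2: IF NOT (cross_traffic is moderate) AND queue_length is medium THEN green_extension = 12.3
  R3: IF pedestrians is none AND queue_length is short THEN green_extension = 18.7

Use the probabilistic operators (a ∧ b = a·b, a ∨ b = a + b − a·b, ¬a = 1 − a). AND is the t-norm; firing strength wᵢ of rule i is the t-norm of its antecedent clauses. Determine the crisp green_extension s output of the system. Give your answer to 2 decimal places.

13.49

R1 (z=6.0): none=0.26, moderate=0.19; AND[a·b] → w = 0.0494
R2 (z=12.3): ¬moderate=1−0.19=0.81, medium=0.74; AND[a·b] → w = 0.5994
R3 (z=18.7): none=0.26, short=0.80; AND[a·b] → w = 0.2080
Weighted average = (0.0494·6.0 + 0.5994·12.3 + 0.2080·18.7) / (0.0494 + 0.5994 + 0.2080)
  = 11.5586 / 0.8568 = 13.49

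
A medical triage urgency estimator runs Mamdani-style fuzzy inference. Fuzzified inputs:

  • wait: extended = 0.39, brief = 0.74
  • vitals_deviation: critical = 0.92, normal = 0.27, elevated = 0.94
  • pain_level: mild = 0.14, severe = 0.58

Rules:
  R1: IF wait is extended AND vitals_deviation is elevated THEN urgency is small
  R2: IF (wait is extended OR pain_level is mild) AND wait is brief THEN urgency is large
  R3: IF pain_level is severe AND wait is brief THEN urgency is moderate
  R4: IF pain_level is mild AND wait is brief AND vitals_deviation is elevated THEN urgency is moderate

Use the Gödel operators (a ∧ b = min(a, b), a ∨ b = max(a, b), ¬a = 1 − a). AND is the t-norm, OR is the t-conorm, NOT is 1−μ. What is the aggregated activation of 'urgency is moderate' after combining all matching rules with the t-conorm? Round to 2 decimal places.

R1: extended=0.39, elevated=0.94; AND[min(a, b)] → w = 0.39
R2: (extended=0.39 OR mild=0.14) = 0.39; AND[min(a, b)] with brief=0.74 → w = 0.39
R3: severe=0.58, brief=0.74; AND[min(a, b)] → w = 0.58
R4: mild=0.14, brief=0.74, elevated=0.94; AND[min(a, b)] → w = 0.14
Rules with consequent 'moderate': {R3, R4} → strengths 0.58, 0.14
Aggregate via t-conorm [max(a, b)]: 0.58

0.58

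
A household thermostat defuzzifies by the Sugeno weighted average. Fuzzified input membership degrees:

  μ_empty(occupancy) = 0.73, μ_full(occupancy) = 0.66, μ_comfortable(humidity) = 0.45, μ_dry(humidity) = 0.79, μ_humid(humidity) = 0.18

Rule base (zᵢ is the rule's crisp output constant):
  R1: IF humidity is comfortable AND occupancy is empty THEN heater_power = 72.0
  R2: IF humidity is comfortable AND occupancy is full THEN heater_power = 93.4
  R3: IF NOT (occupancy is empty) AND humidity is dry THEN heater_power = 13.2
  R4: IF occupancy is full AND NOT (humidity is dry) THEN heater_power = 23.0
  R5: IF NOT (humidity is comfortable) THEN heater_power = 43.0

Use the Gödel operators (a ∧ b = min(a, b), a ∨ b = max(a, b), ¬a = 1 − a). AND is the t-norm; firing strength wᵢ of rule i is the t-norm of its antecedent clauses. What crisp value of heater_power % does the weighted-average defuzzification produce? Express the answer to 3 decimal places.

R1 (z=72.0): comfortable=0.45, empty=0.73; AND[min(a, b)] → w = 0.45
R2 (z=93.4): comfortable=0.45, full=0.66; AND[min(a, b)] → w = 0.45
R3 (z=13.2): ¬empty=1−0.73=0.27, dry=0.79; AND[min(a, b)] → w = 0.27
R4 (z=23.0): full=0.66, ¬dry=1−0.79=0.21; AND[min(a, b)] → w = 0.21
R5 (z=43.0): ¬comfortable=1−0.45=0.55 → w = 0.55
Weighted average = (0.45·72.0 + 0.45·93.4 + 0.27·13.2 + 0.21·23.0 + 0.55·43.0) / (0.45 + 0.45 + 0.27 + 0.21 + 0.55)
  = 106.4740 / 1.9300 = 55.168

55.168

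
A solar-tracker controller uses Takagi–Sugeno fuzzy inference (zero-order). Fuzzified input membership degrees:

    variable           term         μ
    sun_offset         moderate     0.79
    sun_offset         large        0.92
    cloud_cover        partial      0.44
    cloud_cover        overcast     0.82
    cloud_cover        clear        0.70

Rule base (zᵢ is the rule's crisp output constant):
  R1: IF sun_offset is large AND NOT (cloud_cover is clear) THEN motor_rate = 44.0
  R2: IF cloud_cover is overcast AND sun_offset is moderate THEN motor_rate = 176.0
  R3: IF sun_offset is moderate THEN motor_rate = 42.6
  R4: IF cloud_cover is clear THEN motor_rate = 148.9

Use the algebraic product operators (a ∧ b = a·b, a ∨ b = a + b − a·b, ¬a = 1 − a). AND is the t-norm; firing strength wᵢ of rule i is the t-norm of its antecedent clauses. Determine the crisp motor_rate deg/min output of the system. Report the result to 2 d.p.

R1 (z=44.0): large=0.92, ¬clear=1−0.70=0.30; AND[a·b] → w = 0.2760
R2 (z=176.0): overcast=0.82, moderate=0.79; AND[a·b] → w = 0.6478
R3 (z=42.6): moderate=0.79 → w = 0.7900
R4 (z=148.9): clear=0.70 → w = 0.7000
Weighted average = (0.2760·44.0 + 0.6478·176.0 + 0.7900·42.6 + 0.7000·148.9) / (0.2760 + 0.6478 + 0.7900 + 0.7000)
  = 264.0408 / 2.4138 = 109.39

109.39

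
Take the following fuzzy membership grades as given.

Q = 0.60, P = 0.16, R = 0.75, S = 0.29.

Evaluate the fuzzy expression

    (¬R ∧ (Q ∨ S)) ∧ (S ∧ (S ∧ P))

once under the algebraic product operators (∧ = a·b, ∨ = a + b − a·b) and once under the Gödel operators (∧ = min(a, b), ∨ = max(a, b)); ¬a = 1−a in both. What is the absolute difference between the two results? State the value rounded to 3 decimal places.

Under algebraic product:
  ¬R = 1 − 0.7500 = 0.2500
  Q ∨ S = a + b − a·b on (0.6000, 0.2900) = 0.7160
  ¬R ∧ (Q ∨ S) = a·b on (0.2500, 0.7160) = 0.1790
  S ∧ P = a·b on (0.2900, 0.1600) = 0.0464
  S ∧ (S ∧ P) = a·b on (0.2900, 0.0464) = 0.0135
  (¬R ∧ (Q ∨ S)) ∧ (S ∧ (S ∧ P)) = a·b on (0.1790, 0.0135) = 0.0024
  → value = 0.0024
Under Gödel:
  ¬R = 1 − 0.75 = 0.25
  Q ∨ S = max(a, b) on (0.60, 0.29) = 0.60
  ¬R ∧ (Q ∨ S) = min(a, b) on (0.25, 0.60) = 0.25
  S ∧ P = min(a, b) on (0.29, 0.16) = 0.16
  S ∧ (S ∧ P) = min(a, b) on (0.29, 0.16) = 0.16
  (¬R ∧ (Q ∨ S)) ∧ (S ∧ (S ∧ P)) = min(a, b) on (0.25, 0.16) = 0.16
  → value = 0.1600
|0.0024 − 0.1600| = 0.158

0.158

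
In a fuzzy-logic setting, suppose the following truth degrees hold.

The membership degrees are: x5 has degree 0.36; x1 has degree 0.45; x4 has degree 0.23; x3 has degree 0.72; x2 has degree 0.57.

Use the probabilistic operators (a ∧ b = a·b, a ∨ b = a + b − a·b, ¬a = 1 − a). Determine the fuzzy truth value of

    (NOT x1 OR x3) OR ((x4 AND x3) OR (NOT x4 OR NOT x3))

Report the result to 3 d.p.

0.983

NOT x1 = 1 − 0.4500 = 0.5500
NOT x1 OR x3 = a + b − a·b on (0.5500, 0.7200) = 0.8740
x4 AND x3 = a·b on (0.2300, 0.7200) = 0.1656
NOT x4 = 1 − 0.2300 = 0.7700
NOT x3 = 1 − 0.7200 = 0.2800
NOT x4 OR NOT x3 = a + b − a·b on (0.7700, 0.2800) = 0.8344
(x4 AND x3) OR (NOT x4 OR NOT x3) = a + b − a·b on (0.1656, 0.8344) = 0.8618
(NOT x1 OR x3) OR ((x4 AND x3) OR (NOT x4 OR NOT x3)) = a + b − a·b on (0.8740, 0.8618) = 0.9826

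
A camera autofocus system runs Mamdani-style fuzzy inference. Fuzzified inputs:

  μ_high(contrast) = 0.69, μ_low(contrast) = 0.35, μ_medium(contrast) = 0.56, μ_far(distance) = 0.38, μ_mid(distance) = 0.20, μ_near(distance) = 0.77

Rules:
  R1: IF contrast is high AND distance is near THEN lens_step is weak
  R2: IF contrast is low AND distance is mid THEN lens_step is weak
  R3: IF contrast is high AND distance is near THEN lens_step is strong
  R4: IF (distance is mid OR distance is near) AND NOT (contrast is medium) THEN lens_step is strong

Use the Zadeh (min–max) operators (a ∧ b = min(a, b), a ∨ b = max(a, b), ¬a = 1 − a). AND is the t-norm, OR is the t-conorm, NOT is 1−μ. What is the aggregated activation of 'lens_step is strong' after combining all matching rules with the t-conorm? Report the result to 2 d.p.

R1: high=0.69, near=0.77; AND[min(a, b)] → w = 0.69
R2: low=0.35, mid=0.20; AND[min(a, b)] → w = 0.20
R3: high=0.69, near=0.77; AND[min(a, b)] → w = 0.69
R4: (mid=0.20 OR near=0.77) = 0.77; AND[min(a, b)] with ¬medium=1−0.56=0.44 → w = 0.44
Rules with consequent 'strong': {R3, R4} → strengths 0.69, 0.44
Aggregate via t-conorm [max(a, b)]: 0.69

0.69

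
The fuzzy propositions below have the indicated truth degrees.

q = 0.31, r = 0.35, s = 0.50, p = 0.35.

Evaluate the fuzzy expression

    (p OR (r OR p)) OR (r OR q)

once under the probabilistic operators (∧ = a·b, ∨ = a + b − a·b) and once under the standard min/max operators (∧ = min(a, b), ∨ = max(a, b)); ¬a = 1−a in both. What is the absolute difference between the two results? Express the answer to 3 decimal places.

Under probabilistic:
  r OR p = a + b − a·b on (0.3500, 0.3500) = 0.5775
  p OR (r OR p) = a + b − a·b on (0.3500, 0.5775) = 0.7254
  r OR q = a + b − a·b on (0.3500, 0.3100) = 0.5515
  (p OR (r OR p)) OR (r OR q) = a + b − a·b on (0.7254, 0.5515) = 0.8768
  → value = 0.8768
Under standard min/max:
  r OR p = max(a, b) on (0.35, 0.35) = 0.35
  p OR (r OR p) = max(a, b) on (0.35, 0.35) = 0.35
  r OR q = max(a, b) on (0.35, 0.31) = 0.35
  (p OR (r OR p)) OR (r OR q) = max(a, b) on (0.35, 0.35) = 0.35
  → value = 0.3500
|0.8768 − 0.3500| = 0.527

0.527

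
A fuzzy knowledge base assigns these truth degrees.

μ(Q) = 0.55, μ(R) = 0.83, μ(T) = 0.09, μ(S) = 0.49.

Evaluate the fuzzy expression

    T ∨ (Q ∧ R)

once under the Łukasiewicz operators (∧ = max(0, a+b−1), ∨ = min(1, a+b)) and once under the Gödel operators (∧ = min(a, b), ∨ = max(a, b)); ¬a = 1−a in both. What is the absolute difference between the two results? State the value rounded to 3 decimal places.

0.080

Under Łukasiewicz:
  Q ∧ R = max(0, a+b−1) on (0.55, 0.83) = 0.38
  T ∨ (Q ∧ R) = min(1, a+b) on (0.09, 0.38) = 0.47
  → value = 0.4700
Under Gödel:
  Q ∧ R = min(a, b) on (0.55, 0.83) = 0.55
  T ∨ (Q ∧ R) = max(a, b) on (0.09, 0.55) = 0.55
  → value = 0.5500
|0.4700 − 0.5500| = 0.080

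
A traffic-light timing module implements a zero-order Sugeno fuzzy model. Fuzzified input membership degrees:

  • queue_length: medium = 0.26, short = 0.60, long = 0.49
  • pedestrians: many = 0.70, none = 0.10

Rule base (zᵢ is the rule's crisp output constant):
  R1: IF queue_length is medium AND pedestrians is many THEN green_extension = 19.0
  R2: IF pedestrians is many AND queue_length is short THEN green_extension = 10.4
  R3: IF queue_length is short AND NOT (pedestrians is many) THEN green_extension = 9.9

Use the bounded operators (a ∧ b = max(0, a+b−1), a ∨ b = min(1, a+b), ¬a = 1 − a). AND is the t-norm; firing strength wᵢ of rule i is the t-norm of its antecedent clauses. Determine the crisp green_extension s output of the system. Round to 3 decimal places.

10.400

R1 (z=19.0): medium=0.26, many=0.70; AND[max(0, a+b−1)] → w = 0.00
R2 (z=10.4): many=0.70, short=0.60; AND[max(0, a+b−1)] → w = 0.30
R3 (z=9.9): short=0.60, ¬many=1−0.70=0.30; AND[max(0, a+b−1)] → w = 0.00
Weighted average = (0.00·19.0 + 0.30·10.4 + 0.00·9.9) / (0.00 + 0.30 + 0.00)
  = 3.1200 / 0.3000 = 10.400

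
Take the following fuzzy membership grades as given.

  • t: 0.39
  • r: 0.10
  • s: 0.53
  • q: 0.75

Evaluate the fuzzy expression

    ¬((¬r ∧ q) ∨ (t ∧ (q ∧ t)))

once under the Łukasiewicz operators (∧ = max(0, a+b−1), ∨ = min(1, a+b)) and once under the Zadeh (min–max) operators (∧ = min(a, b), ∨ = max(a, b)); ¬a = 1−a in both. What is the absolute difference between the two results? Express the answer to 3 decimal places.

0.100

Under Łukasiewicz:
  ¬r = 1 − 0.10 = 0.90
  ¬r ∧ q = max(0, a+b−1) on (0.90, 0.75) = 0.65
  q ∧ t = max(0, a+b−1) on (0.75, 0.39) = 0.14
  t ∧ (q ∧ t) = max(0, a+b−1) on (0.39, 0.14) = 0.00
  (¬r ∧ q) ∨ (t ∧ (q ∧ t)) = min(1, a+b) on (0.65, 0.00) = 0.65
  ¬((¬r ∧ q) ∨ (t ∧ (q ∧ t))) = 1 − 0.65 = 0.35
  → value = 0.3500
Under Zadeh (min–max):
  ¬r = 1 − 0.10 = 0.90
  ¬r ∧ q = min(a, b) on (0.90, 0.75) = 0.75
  q ∧ t = min(a, b) on (0.75, 0.39) = 0.39
  t ∧ (q ∧ t) = min(a, b) on (0.39, 0.39) = 0.39
  (¬r ∧ q) ∨ (t ∧ (q ∧ t)) = max(a, b) on (0.75, 0.39) = 0.75
  ¬((¬r ∧ q) ∨ (t ∧ (q ∧ t))) = 1 − 0.75 = 0.25
  → value = 0.2500
|0.3500 − 0.2500| = 0.100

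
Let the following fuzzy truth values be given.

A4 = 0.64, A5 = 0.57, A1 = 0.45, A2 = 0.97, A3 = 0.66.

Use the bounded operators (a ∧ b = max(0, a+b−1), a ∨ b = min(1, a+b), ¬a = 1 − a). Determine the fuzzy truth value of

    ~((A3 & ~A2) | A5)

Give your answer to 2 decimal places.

~A2 = 1 − 0.97 = 0.03
A3 & ~A2 = max(0, a+b−1) on (0.66, 0.03) = 0.00
(A3 & ~A2) | A5 = min(1, a+b) on (0.00, 0.57) = 0.57
~((A3 & ~A2) | A5) = 1 − 0.57 = 0.43

0.43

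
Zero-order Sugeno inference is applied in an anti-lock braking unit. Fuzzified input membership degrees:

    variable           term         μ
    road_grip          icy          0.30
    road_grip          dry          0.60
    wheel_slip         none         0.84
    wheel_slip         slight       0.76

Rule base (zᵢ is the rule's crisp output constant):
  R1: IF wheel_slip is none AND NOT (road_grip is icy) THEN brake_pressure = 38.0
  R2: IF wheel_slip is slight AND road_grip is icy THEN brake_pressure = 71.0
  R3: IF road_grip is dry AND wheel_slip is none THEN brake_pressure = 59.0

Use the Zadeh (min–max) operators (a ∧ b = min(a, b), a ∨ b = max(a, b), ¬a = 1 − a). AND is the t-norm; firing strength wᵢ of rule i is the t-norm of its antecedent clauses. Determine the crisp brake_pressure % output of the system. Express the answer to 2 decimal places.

R1 (z=38.0): none=0.84, ¬icy=1−0.30=0.70; AND[min(a, b)] → w = 0.70
R2 (z=71.0): slight=0.76, icy=0.30; AND[min(a, b)] → w = 0.30
R3 (z=59.0): dry=0.60, none=0.84; AND[min(a, b)] → w = 0.60
Weighted average = (0.70·38.0 + 0.30·71.0 + 0.60·59.0) / (0.70 + 0.30 + 0.60)
  = 83.3000 / 1.6000 = 52.06

52.06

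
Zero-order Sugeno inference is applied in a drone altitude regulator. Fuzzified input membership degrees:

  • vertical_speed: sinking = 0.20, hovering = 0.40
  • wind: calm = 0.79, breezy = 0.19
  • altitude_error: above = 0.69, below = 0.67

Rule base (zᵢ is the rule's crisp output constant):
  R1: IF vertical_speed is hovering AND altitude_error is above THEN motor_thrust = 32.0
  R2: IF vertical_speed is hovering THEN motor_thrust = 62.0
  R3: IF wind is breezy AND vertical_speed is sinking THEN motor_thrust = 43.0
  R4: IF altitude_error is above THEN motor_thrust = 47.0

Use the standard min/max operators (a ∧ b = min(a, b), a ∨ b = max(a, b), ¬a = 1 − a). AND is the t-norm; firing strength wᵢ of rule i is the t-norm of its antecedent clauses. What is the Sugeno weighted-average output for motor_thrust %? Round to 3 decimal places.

R1 (z=32.0): hovering=0.40, above=0.69; AND[min(a, b)] → w = 0.40
R2 (z=62.0): hovering=0.40 → w = 0.40
R3 (z=43.0): breezy=0.19, sinking=0.20; AND[min(a, b)] → w = 0.19
R4 (z=47.0): above=0.69 → w = 0.69
Weighted average = (0.40·32.0 + 0.40·62.0 + 0.19·43.0 + 0.69·47.0) / (0.40 + 0.40 + 0.19 + 0.69)
  = 78.2000 / 1.6800 = 46.548

46.548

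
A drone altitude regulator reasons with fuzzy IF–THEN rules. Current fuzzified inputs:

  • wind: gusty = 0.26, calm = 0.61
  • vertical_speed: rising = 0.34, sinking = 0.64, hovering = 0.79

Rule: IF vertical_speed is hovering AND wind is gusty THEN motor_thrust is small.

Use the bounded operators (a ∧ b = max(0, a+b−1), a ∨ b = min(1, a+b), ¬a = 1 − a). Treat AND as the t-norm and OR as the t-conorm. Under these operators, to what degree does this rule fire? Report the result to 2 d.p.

0.05

firing strength: hovering=0.79, gusty=0.26; AND[max(0, a+b−1)] → w = 0.05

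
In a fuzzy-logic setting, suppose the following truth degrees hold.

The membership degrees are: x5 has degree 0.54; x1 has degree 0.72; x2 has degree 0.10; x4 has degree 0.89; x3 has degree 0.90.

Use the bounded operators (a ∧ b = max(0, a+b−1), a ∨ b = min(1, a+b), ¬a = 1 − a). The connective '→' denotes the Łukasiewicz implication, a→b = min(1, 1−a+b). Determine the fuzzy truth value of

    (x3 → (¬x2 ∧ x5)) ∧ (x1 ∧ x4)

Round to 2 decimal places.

¬x2 = 1 − 0.10 = 0.90
¬x2 ∧ x5 = max(0, a+b−1) on (0.90, 0.54) = 0.44
x3 → (¬x2 ∧ x5)  [Łukasiewicz: min(1, 1−a+b)] with a=0.90, b=0.44 → 0.54
x1 ∧ x4 = max(0, a+b−1) on (0.72, 0.89) = 0.61
(x3 → (¬x2 ∧ x5)) ∧ (x1 ∧ x4) = max(0, a+b−1) on (0.54, 0.61) = 0.15

0.15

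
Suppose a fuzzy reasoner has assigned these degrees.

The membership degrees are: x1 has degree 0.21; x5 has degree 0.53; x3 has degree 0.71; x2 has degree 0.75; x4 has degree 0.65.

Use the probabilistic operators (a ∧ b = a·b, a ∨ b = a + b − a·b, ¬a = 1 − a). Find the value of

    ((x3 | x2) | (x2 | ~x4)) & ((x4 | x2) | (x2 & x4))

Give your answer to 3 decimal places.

x3 | x2 = a + b − a·b on (0.7100, 0.7500) = 0.9275
~x4 = 1 − 0.6500 = 0.3500
x2 | ~x4 = a + b − a·b on (0.7500, 0.3500) = 0.8375
(x3 | x2) | (x2 | ~x4) = a + b − a·b on (0.9275, 0.8375) = 0.9882
x4 | x2 = a + b − a·b on (0.6500, 0.7500) = 0.9125
x2 & x4 = a·b on (0.7500, 0.6500) = 0.4875
(x4 | x2) | (x2 & x4) = a + b − a·b on (0.9125, 0.4875) = 0.9552
((x3 | x2) | (x2 | ~x4)) & ((x4 | x2) | (x2 & x4)) = a·b on (0.9882, 0.9552) = 0.9439

0.944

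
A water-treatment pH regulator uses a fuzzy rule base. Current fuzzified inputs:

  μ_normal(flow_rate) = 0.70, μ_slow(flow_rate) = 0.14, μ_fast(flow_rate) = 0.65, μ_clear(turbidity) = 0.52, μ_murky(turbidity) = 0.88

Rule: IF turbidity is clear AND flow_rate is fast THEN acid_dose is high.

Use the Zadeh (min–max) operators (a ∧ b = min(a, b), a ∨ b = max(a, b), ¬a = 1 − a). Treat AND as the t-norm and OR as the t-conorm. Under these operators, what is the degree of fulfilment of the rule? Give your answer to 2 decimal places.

firing strength: clear=0.52, fast=0.65; AND[min(a, b)] → w = 0.52

0.52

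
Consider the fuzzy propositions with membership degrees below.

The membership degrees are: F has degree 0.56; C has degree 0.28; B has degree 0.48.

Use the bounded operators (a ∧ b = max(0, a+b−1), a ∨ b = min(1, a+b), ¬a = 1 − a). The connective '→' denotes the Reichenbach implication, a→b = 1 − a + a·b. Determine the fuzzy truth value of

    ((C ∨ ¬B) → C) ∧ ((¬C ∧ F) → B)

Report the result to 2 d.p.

¬B = 1 − 0.48 = 0.52
C ∨ ¬B = min(1, a+b) on (0.28, 0.52) = 0.80
(C ∨ ¬B) → C  [Reichenbach: 1 − a + a·b] with a=0.80, b=0.28 → 0.42
¬C = 1 − 0.28 = 0.72
¬C ∧ F = max(0, a+b−1) on (0.72, 0.56) = 0.28
(¬C ∧ F) → B  [Reichenbach: 1 − a + a·b] with a=0.28, b=0.48 → 0.85
((C ∨ ¬B) → C) ∧ ((¬C ∧ F) → B) = max(0, a+b−1) on (0.42, 0.85) = 0.28

0.28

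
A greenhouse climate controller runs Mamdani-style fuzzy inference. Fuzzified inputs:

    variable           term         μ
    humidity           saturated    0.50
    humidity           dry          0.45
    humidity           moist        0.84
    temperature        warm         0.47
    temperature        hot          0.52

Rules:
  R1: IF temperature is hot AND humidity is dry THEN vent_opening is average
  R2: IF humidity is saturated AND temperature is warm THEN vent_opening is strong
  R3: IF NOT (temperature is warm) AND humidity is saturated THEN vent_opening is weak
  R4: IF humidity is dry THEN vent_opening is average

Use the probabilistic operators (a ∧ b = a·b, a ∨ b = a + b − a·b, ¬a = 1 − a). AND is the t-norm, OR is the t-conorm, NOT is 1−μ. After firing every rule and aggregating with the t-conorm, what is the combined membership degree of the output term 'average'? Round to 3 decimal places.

0.579

R1: hot=0.52, dry=0.45; AND[a·b] → w = 0.2340
R2: saturated=0.50, warm=0.47; AND[a·b] → w = 0.2350
R3: ¬warm=1−0.47=0.53, saturated=0.50; AND[a·b] → w = 0.2650
R4: dry=0.45 → w = 0.4500
Rules with consequent 'average': {R1, R4} → strengths 0.2340, 0.4500
Aggregate via t-conorm [a + b − a·b]: 0.5787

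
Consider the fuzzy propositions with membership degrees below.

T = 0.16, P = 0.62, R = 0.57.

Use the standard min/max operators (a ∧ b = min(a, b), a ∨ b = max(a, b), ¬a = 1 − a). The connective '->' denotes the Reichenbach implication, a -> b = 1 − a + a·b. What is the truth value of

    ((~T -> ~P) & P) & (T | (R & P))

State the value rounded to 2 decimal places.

0.48

~T = 1 − 0.16 = 0.84
~P = 1 − 0.62 = 0.38
~T -> ~P  [Reichenbach: 1 − a + a·b] with a=0.84, b=0.38 → 0.48
(~T -> ~P) & P = min(a, b) on (0.48, 0.62) = 0.48
R & P = min(a, b) on (0.57, 0.62) = 0.57
T | (R & P) = max(a, b) on (0.16, 0.57) = 0.57
((~T -> ~P) & P) & (T | (R & P)) = min(a, b) on (0.48, 0.57) = 0.48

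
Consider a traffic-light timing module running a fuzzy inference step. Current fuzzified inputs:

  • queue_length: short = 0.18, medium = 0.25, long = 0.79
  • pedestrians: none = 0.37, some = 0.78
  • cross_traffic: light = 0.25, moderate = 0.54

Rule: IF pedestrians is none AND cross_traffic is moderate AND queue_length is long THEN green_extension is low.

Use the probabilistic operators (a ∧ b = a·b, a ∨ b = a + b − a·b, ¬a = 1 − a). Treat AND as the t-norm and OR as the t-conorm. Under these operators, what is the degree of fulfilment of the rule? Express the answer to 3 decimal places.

firing strength: none=0.37, moderate=0.54, long=0.79; AND[a·b] → w = 0.1578

0.158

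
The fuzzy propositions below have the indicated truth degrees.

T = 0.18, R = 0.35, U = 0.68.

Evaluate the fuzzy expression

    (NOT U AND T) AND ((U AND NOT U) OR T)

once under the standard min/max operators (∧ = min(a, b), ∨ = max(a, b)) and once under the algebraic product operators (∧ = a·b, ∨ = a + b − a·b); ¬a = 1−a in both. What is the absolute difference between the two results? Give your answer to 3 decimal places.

0.159

Under standard min/max:
  NOT U = 1 − 0.68 = 0.32
  NOT U AND T = min(a, b) on (0.32, 0.18) = 0.18
  NOT U = 1 − 0.68 = 0.32
  U AND NOT U = min(a, b) on (0.68, 0.32) = 0.32
  (U AND NOT U) OR T = max(a, b) on (0.32, 0.18) = 0.32
  (NOT U AND T) AND ((U AND NOT U) OR T) = min(a, b) on (0.18, 0.32) = 0.18
  → value = 0.1800
Under algebraic product:
  NOT U = 1 − 0.6800 = 0.3200
  NOT U AND T = a·b on (0.3200, 0.1800) = 0.0576
  NOT U = 1 − 0.6800 = 0.3200
  U AND NOT U = a·b on (0.6800, 0.3200) = 0.2176
  (U AND NOT U) OR T = a + b − a·b on (0.2176, 0.1800) = 0.3584
  (NOT U AND T) AND ((U AND NOT U) OR T) = a·b on (0.0576, 0.3584) = 0.0206
  → value = 0.0206
|0.1800 − 0.0206| = 0.159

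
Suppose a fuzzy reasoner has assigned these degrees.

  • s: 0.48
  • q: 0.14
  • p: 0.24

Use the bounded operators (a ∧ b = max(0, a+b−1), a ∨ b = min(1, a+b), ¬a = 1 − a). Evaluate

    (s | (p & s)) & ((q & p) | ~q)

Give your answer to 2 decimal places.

p & s = max(0, a+b−1) on (0.24, 0.48) = 0.00
s | (p & s) = min(1, a+b) on (0.48, 0.00) = 0.48
q & p = max(0, a+b−1) on (0.14, 0.24) = 0.00
~q = 1 − 0.14 = 0.86
(q & p) | ~q = min(1, a+b) on (0.00, 0.86) = 0.86
(s | (p & s)) & ((q & p) | ~q) = max(0, a+b−1) on (0.48, 0.86) = 0.34

0.34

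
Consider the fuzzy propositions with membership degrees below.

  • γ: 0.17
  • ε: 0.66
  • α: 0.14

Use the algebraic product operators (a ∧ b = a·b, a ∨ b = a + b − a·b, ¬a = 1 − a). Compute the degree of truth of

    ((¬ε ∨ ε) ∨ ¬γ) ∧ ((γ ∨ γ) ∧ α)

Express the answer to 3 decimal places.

¬ε = 1 − 0.6600 = 0.3400
¬ε ∨ ε = a + b − a·b on (0.3400, 0.6600) = 0.7756
¬γ = 1 − 0.1700 = 0.8300
(¬ε ∨ ε) ∨ ¬γ = a + b − a·b on (0.7756, 0.8300) = 0.9619
γ ∨ γ = a + b − a·b on (0.1700, 0.1700) = 0.3111
(γ ∨ γ) ∧ α = a·b on (0.3111, 0.1400) = 0.0436
((¬ε ∨ ε) ∨ ¬γ) ∧ ((γ ∨ γ) ∧ α) = a·b on (0.9619, 0.0436) = 0.0419

0.042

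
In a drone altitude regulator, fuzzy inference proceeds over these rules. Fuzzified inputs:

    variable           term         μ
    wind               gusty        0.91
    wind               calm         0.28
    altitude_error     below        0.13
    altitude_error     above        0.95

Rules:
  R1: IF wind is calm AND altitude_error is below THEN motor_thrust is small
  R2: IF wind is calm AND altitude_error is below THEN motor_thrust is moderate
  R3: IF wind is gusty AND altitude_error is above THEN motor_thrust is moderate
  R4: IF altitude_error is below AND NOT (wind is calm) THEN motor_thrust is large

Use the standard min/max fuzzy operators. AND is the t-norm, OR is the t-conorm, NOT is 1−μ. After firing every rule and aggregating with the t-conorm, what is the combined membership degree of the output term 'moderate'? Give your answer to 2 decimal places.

0.91

R1: calm=0.28, below=0.13; AND[min(a, b)] → w = 0.13
R2: calm=0.28, below=0.13; AND[min(a, b)] → w = 0.13
R3: gusty=0.91, above=0.95; AND[min(a, b)] → w = 0.91
R4: below=0.13, ¬calm=1−0.28=0.72; AND[min(a, b)] → w = 0.13
Rules with consequent 'moderate': {R2, R3} → strengths 0.13, 0.91
Aggregate via t-conorm [max(a, b)]: 0.91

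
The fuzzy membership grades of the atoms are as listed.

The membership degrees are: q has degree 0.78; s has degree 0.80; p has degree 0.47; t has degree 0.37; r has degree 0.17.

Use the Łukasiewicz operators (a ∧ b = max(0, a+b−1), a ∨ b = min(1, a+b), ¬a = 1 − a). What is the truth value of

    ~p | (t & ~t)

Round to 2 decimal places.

0.53

~p = 1 − 0.47 = 0.53
~t = 1 − 0.37 = 0.63
t & ~t = max(0, a+b−1) on (0.37, 0.63) = 0.00
~p | (t & ~t) = min(1, a+b) on (0.53, 0.00) = 0.53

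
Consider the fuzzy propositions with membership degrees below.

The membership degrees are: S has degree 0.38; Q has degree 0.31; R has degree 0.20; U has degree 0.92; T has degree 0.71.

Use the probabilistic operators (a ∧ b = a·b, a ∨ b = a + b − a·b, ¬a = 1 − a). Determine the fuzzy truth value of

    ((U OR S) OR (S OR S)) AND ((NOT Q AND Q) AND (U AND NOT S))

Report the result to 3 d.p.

0.120

U OR S = a + b − a·b on (0.9200, 0.3800) = 0.9504
S OR S = a + b − a·b on (0.3800, 0.3800) = 0.6156
(U OR S) OR (S OR S) = a + b − a·b on (0.9504, 0.6156) = 0.9809
NOT Q = 1 − 0.3100 = 0.6900
NOT Q AND Q = a·b on (0.6900, 0.3100) = 0.2139
NOT S = 1 − 0.3800 = 0.6200
U AND NOT S = a·b on (0.9200, 0.6200) = 0.5704
(NOT Q AND Q) AND (U AND NOT S) = a·b on (0.2139, 0.5704) = 0.1220
((U OR S) OR (S OR S)) AND ((NOT Q AND Q) AND (U AND NOT S)) = a·b on (0.9809, 0.1220) = 0.1197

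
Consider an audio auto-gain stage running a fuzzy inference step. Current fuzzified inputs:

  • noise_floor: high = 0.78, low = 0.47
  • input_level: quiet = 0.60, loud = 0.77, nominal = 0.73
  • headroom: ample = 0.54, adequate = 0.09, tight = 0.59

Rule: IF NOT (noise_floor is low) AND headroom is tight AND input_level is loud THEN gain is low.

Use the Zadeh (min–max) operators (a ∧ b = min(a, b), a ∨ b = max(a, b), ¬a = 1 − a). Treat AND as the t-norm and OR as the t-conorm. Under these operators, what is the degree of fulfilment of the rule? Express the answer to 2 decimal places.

firing strength: ¬low=1−0.47=0.53, tight=0.59, loud=0.77; AND[min(a, b)] → w = 0.53

0.53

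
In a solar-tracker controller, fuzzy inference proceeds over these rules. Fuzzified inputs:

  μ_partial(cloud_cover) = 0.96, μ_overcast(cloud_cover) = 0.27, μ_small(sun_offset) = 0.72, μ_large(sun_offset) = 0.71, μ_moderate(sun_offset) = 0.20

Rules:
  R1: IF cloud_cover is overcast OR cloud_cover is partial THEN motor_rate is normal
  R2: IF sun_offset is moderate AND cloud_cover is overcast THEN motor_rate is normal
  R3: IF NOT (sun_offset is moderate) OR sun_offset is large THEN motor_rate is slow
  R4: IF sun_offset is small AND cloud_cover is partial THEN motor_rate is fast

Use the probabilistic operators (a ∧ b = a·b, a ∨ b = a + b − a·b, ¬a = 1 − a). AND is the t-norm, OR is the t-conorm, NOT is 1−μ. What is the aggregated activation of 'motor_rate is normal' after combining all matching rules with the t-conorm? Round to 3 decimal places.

R1: overcast=0.27, partial=0.96; OR[a + b − a·b] → w = 0.9708
R2: moderate=0.20, overcast=0.27; AND[a·b] → w = 0.0540
R3: ¬moderate=1−0.20=0.80, large=0.71; OR[a + b − a·b] → w = 0.9420
R4: small=0.72, partial=0.96; AND[a·b] → w = 0.6912
Rules with consequent 'normal': {R1, R2} → strengths 0.9708, 0.0540
Aggregate via t-conorm [a + b − a·b]: 0.9724

0.972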